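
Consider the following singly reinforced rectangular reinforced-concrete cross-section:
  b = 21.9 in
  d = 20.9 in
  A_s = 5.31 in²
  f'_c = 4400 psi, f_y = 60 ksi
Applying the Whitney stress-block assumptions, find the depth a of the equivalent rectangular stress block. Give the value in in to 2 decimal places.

a ≈ 3.89 in

T = A_s f_y = 5.31 × 60 = 318.6 kips.
a = T/(0.85 f'_c b) = 318.6/(0.85 × 4.4 × 21.9) = 3.89 in.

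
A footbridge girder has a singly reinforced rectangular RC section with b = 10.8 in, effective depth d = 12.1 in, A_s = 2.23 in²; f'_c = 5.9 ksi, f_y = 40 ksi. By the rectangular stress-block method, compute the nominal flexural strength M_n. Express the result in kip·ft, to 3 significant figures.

T = A_s f_y = 2.23 × 40 = 89.2 kips.
a = T/(0.85 f'_c b) = 89.2/(0.85 × 5.9 × 10.8) = 1.647 in.
M_n = T(d − a/2) = 89.2 × (12.1 − 0.8235) = 1005.9 kip·in = 1005.9/12 = 83.83 kip·ft.

M_n ≈ 83.8 kip·ft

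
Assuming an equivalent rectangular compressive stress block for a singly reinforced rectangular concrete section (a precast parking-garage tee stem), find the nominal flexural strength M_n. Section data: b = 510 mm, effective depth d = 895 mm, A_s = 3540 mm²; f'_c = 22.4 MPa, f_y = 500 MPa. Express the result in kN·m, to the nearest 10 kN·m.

M_n ≈ 1420 kN·m

T = A_s f_y = 3540 × 500 = 1770000 N = 1770 kN.
From C = T: a = T/(0.85 f'_c b) = 1770000/(0.85 × 22.4 × 510) = 182.28 mm.
M_n = T(d − a/2) = 1770 kN × (895 − 91.14) mm = 1422.83 kN·m.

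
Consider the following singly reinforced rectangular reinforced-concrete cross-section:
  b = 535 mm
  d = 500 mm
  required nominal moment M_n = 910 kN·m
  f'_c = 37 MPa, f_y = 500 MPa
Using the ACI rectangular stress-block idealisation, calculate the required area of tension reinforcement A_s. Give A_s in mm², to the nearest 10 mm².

A_s ≈ 4150 mm²

With M_n = 0.85 f'_c a b (d − a/2), solve the quadratic for a:
a = d − √(d² − 2M_n/(0.85 f'_c b)) = 500 − √(500² − 2 × 910×10⁶/(0.85 × 37 × 535)) = 123.39 mm.
A_s = 0.85 f'_c a b / f_y = 0.85 × 37 × 123.39 × 535 / 500 = 4152.3 mm².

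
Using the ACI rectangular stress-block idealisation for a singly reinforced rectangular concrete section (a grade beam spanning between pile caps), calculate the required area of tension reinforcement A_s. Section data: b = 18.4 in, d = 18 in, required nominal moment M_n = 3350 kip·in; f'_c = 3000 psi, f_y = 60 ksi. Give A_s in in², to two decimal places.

A_s ≈ 3.55 in²

From M_n = 0.85 f'_c a b (d − a/2):
a = d − √(d² − 2M_n/(0.85 f'_c b)) = 18 − √(18² − 2 × 3350/(0.85 × 3 × 18.4)) = 4.539 in.
A_s = 0.85 f'_c a b / f_y = 0.85 × 3 × 4.539 × 18.4 / 60 = 3.549 in².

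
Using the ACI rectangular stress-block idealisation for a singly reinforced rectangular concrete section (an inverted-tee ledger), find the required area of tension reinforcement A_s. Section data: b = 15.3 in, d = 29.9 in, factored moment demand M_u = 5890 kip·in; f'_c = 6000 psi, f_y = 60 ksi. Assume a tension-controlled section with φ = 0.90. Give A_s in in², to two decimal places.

M_n = M_u/φ = 5890/0.90 = 6544.44 kip·in.
From M_n = 0.85 f'_c a b (d − a/2):
a = d − √(d² − 2M_n/(0.85 f'_c b)) = 29.9 − √(29.9² − 2 × 6544.44/(0.85 × 6 × 15.3)) = 2.951 in.
A_s = 0.85 f'_c a b / f_y = 0.85 × 6 × 2.951 × 15.3 / 60 = 3.838 in².

A_s ≈ 3.84 in²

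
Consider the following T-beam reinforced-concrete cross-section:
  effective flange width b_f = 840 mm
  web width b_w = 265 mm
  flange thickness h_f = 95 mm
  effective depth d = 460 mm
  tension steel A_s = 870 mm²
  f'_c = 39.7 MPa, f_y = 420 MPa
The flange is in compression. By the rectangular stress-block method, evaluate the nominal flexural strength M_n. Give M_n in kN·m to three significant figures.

M_n ≈ 166 kN·m

Tension: T = A_s f_y = 870 × 420 = 365400 N.
Try a within the flange: a = T/(0.85 f'_c b_f) = 365400/(0.85 × 39.7 × 840) = 12.89 mm.
Since a = 12.89 ≤ h_f = 95 mm, the stress block lies entirely in the flange; analyse as a rectangular beam of width b_f.
M_n = T(d − a/2) = 365400 × (460 − 6.445) = 165.73 × 10⁶ N·mm.
M_n = 165.73 kN·m.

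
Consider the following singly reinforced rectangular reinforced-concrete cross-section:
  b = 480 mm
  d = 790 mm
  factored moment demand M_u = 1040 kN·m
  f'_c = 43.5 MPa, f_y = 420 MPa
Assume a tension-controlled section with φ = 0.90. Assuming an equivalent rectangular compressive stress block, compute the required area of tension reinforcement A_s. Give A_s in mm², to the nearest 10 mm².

M_n = M_u/φ = 1040/0.90 = 1155.56 kN·m.
With M_n = 0.85 f'_c a b (d − a/2), solve the quadratic for a:
a = d − √(d² − 2M_n/(0.85 f'_c b)) = 790 − √(790² − 2 × 1155.56×10⁶/(0.85 × 43.5 × 480)) = 87.23 mm.
A_s = 0.85 f'_c a b / f_y = 0.85 × 43.5 × 87.23 × 480 / 420 = 3686.1 mm².

A_s ≈ 3690 mm²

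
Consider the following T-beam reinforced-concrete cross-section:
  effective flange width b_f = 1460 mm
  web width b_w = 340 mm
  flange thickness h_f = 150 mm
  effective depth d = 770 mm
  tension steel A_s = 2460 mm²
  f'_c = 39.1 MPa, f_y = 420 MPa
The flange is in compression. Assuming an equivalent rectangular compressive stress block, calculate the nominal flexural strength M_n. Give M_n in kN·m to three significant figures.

Tension: T = A_s f_y = 2460 × 420 = 1033200 N.
Try a within the flange: a = T/(0.85 f'_c b_f) = 1033200/(0.85 × 39.1 × 1460) = 21.29 mm.
Since a = 21.29 ≤ h_f = 150 mm, the stress block lies entirely in the flange; analyse as a rectangular beam of width b_f.
M_n = T(d − a/2) = 1033200 × (770 − 10.645) = 784.57 × 10⁶ N·mm.
M_n = 784.57 kN·m.

M_n ≈ 785 kN·m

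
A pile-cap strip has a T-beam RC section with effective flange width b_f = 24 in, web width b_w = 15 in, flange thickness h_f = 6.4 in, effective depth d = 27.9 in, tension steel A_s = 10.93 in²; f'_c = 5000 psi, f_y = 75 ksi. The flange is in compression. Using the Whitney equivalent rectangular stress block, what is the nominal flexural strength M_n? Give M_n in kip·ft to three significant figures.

Tension: T = A_s f_y = 10.93 × 75 = 819.75 kips.
Try a within the flange: a = T/(0.85 f'_c b_f) = 819.75/(0.85 × 5 × 24) = 8.037 in.
a = 8.037 > h_f = 6.4 in: the block extends into the web. Split into flange-overhang and web parts.
C_f = 0.85 f'_c (b_f − b_w) h_f = 0.85 × 5 × (24 − 15) × 6.4 = 244.8 kips.
Remaining web compression depth: a_w = (T − C_f)/(0.85 f'_c b_w) = (819.75 − 244.8)/(0.85 × 5 × 15) = 9.019 in.
M_n = C_f(d − h_f/2) + (T − C_f)(d − a_w/2) = 244.8 × (27.9 − 3.2) + 574.95 × (27.9 − 4.5095) = 6046.6 + 13448.4 = 19495.0 kip·in.
M_n = 19495.0/12 = 1624.58 kip·ft.

M_n ≈ 1620 kip·ft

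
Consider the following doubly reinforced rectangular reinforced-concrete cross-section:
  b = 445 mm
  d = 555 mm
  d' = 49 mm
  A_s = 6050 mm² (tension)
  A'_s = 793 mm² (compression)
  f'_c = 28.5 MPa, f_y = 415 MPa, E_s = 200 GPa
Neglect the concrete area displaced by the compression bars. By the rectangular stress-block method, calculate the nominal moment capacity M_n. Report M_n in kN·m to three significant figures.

Assume both tension and compression steel yield.
Net tension couple steel: A_s − A'_s = 5257 mm².
a = (A_s − A'_s) f_y / (0.85 f'_c b) = 2181655/(0.85 × 28.5 × 445) = 202.38 mm.
c = a/β₁ = 202.38/0.846 = 239.22 mm; ε'_s = 0.003(c − d')/c = 0.0024 ≥ f_y/E_s = 0.0021, so compression steel does yield.
M_n = (A_s − A'_s) f_y (d − a/2) + A'_s f_y (d − d') = [2181655 × (555 − 101.19) + 329095 × (555 − 49)] × 10⁻⁶ = 990.06 + 166.52 = 1156.58 kN·m.

M_n ≈ 1160 kN·m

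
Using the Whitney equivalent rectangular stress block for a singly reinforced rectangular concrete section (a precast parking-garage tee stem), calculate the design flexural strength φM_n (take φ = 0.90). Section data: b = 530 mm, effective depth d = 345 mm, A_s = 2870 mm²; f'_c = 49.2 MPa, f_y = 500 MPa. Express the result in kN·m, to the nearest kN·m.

φM_n ≈ 404 kN·m

T = A_s f_y = 2870 × 500 = 1435000 N = 1435 kN.
From C = T: a = T/(0.85 f'_c b) = 1435000/(0.85 × 49.2 × 530) = 64.74 mm.
M_n = T(d − a/2) = 1435 kN × (345 − 32.37) mm = 448.62 kN·m.
φM_n = 0.90 × 448.62 = 403.76 kN·m.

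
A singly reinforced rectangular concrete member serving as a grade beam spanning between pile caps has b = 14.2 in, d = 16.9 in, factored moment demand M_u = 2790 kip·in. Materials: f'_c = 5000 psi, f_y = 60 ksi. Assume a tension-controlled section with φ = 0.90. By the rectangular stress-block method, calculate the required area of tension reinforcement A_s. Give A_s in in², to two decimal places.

M_n = M_u/φ = 2790/0.90 = 3100 kip·in.
From M_n = 0.85 f'_c a b (d − a/2):
a = d − √(d² − 2M_n/(0.85 f'_c b)) = 16.9 − √(16.9² − 2 × 3100/(0.85 × 5 × 14.2)) = 3.377 in.
A_s = 0.85 f'_c a b / f_y = 0.85 × 5 × 3.377 × 14.2 / 60 = 3.397 in².

A_s ≈ 3.40 in²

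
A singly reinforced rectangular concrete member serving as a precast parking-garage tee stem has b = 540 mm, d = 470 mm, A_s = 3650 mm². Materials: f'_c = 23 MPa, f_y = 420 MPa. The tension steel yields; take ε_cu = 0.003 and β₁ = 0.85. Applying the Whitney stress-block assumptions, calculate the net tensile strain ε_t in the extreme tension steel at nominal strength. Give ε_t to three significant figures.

a = A_s f_y/(0.85 f'_c b) = 145.21 mm.
β₁ = 0.85, so c = a/β₁ = 145.21/0.85 = 170.84 mm.
From the linear strain diagram with ε_cu = 0.003: ε_t = 0.003 (d − c)/c = 0.003 × (470 − 170.84)/170.84 = 0.00525.
Since ε_t ≥ 0.005, the section is tension-controlled.

ε_t ≈ 0.00525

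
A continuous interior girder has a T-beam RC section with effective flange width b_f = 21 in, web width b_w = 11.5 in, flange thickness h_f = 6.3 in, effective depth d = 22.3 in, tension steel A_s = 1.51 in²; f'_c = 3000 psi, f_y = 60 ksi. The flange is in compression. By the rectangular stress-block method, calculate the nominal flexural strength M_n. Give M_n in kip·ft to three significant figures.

Tension: T = A_s f_y = 1.51 × 60 = 90.6 kips.
Try a within the flange: a = T/(0.85 f'_c b_f) = 90.6/(0.85 × 3 × 21) = 1.692 in.
Since a = 1.692 ≤ h_f = 6.3 in, the stress block lies entirely in the flange; analyse as a rectangular beam of width b_f.
M_n = T(d − a/2) = 90.6 × (22.3 − 0.846) = 1943.7 kip·in.
M_n = 1943.7/12 = 161.98 kip·ft.

M_n ≈ 162 kip·ft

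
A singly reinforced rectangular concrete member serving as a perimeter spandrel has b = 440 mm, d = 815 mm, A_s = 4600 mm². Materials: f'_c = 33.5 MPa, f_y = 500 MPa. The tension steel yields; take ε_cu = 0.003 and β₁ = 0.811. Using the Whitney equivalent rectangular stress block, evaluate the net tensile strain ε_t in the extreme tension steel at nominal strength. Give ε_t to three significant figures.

ε_t ≈ 0.00780

a = A_s f_y/(0.85 f'_c b) = 183.57 mm.
β₁ = 0.811, so c = a/β₁ = 183.57/0.811 = 226.35 mm.
From the linear strain diagram with ε_cu = 0.003: ε_t = 0.003 (d − c)/c = 0.003 × (815 − 226.35)/226.35 = 0.00780.
Since ε_t ≥ 0.005, the section is tension-controlled.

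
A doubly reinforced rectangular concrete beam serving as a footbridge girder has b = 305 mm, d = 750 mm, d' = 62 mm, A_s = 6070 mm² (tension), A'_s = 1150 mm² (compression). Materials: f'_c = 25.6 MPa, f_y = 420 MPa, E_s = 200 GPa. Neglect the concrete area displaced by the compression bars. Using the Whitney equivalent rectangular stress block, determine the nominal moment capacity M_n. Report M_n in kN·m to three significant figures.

Assume both tension and compression steel yield.
Net tension couple steel: A_s − A'_s = 4920 mm².
a = (A_s − A'_s) f_y / (0.85 f'_c b) = 2066400/(0.85 × 25.6 × 305) = 311.35 mm.
c = a/β₁ = 311.35/0.85 = 366.29 mm; ε'_s = 0.003(c − d')/c = 0.0025 ≥ f_y/E_s = 0.0021, so compression steel does yield.
M_n = (A_s − A'_s) f_y (d − a/2) + A'_s f_y (d − d') = [2066400 × (750 − 155.675) + 483000 × (750 − 62)] × 10⁻⁶ = 1228.11 + 332.30 = 1560.41 kN·m.

M_n ≈ 1560 kN·m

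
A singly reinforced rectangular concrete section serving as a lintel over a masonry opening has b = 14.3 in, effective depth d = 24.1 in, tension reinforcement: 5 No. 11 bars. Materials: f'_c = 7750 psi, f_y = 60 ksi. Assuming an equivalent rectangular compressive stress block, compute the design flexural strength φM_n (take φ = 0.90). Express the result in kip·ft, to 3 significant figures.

A_s = 5 × 1.56 = 7.8 in².
T = A_s f_y = 7.8 × 60 = 468 kips.
a = T/(0.85 f'_c b) = 468/(0.85 × 7.75 × 14.3) = 4.968 in.
M_n = T(d − a/2) = 468 × (24.1 − 2.484) = 10116.3 kip·in = 10116.3/12 = 843.03 kip·ft.
φM_n = 0.90 × 843.03 = 758.73 kip·ft.

φM_n ≈ 759 kip·ft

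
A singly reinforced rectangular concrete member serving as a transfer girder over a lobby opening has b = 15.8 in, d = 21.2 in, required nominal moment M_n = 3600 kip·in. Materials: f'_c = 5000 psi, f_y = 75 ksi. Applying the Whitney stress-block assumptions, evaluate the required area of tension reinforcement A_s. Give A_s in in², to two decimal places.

From M_n = 0.85 f'_c a b (d − a/2):
a = d − √(d² − 2M_n/(0.85 f'_c b)) = 21.2 − √(21.2² − 2 × 3600/(0.85 × 5 × 15.8)) = 2.701 in.
A_s = 0.85 f'_c a b / f_y = 0.85 × 5 × 2.701 × 15.8 / 75 = 2.418 in².

A_s ≈ 2.42 in²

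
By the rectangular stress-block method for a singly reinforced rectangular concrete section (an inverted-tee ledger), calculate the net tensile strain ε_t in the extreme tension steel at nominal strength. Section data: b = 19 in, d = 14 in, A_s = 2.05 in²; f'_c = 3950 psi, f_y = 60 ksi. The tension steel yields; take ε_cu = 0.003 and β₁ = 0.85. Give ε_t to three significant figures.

ε_t ≈ 0.0155

a = A_s f_y/(0.85 f'_c b) = 1.928 in.
β₁ = 0.85, so c = a/β₁ = 1.928/0.85 = 2.268 in.
From the linear strain diagram with ε_cu = 0.003: ε_t = 0.003 (d − c)/c = 0.003 × (14 − 2.268)/2.268 = 0.0155.
Since ε_t ≥ 0.005, the section is tension-controlled.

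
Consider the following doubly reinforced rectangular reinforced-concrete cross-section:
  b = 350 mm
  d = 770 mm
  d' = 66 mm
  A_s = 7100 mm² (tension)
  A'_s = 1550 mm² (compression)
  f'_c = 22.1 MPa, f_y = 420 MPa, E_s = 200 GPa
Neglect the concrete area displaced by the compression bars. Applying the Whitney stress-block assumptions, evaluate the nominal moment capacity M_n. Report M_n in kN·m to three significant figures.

M_n ≈ 1840 kN·m

Assume both tension and compression steel yield.
Net tension couple steel: A_s − A'_s = 5550 mm².
a = (A_s − A'_s) f_y / (0.85 f'_c b) = 2331000/(0.85 × 22.1 × 350) = 354.54 mm.
c = a/β₁ = 354.54/0.85 = 417.11 mm; ε'_s = 0.003(c − d')/c = 0.0025 ≥ f_y/E_s = 0.0021, so compression steel does yield.
M_n = (A_s − A'_s) f_y (d − a/2) + A'_s f_y (d − d') = [2331000 × (770 − 177.27) + 651000 × (770 − 66)] × 10⁻⁶ = 1381.65 + 458.30 = 1839.95 kN·m.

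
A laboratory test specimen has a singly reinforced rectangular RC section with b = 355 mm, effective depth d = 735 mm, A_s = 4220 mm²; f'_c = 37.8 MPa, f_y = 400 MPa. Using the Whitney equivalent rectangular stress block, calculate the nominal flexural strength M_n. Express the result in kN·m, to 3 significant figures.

T = A_s f_y = 4220 × 400 = 1688000 N = 1688 kN.
From C = T: a = T/(0.85 f'_c b) = 1688000/(0.85 × 37.8 × 355) = 147.99 mm.
M_n = T(d − a/2) = 1688 kN × (735 − 73.995) mm = 1115.78 kN·m.

M_n ≈ 1120 kN·m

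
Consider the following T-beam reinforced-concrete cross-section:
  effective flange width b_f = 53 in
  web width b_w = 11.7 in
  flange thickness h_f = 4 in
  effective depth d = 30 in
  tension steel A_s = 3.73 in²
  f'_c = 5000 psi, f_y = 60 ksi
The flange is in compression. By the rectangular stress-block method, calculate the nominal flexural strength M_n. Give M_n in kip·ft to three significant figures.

Tension: T = A_s f_y = 3.73 × 60 = 223.8 kips.
Try a within the flange: a = T/(0.85 f'_c b_f) = 223.8/(0.85 × 5 × 53) = 0.994 in.
Since a = 0.994 ≤ h_f = 4 in, the stress block lies entirely in the flange; analyse as a rectangular beam of width b_f.
M_n = T(d − a/2) = 223.8 × (30 − 0.497) = 6602.8 kip·in.
M_n = 6602.8/12 = 550.23 kip·ft.

M_n ≈ 550 kip·ft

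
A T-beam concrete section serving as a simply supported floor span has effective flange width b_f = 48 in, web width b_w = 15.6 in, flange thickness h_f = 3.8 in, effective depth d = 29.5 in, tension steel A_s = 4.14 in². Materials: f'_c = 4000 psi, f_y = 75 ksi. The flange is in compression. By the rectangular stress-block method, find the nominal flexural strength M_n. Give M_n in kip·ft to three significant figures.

Tension: T = A_s f_y = 4.14 × 75 = 310.5 kips.
Try a within the flange: a = T/(0.85 f'_c b_f) = 310.5/(0.85 × 4 × 48) = 1.903 in.
Since a = 1.903 ≤ h_f = 3.8 in, the stress block lies entirely in the flange; analyse as a rectangular beam of width b_f.
M_n = T(d − a/2) = 310.5 × (29.5 − 0.9515) = 8864.3 kip·in.
M_n = 8864.3/12 = 738.69 kip·ft.

M_n ≈ 739 kip·ft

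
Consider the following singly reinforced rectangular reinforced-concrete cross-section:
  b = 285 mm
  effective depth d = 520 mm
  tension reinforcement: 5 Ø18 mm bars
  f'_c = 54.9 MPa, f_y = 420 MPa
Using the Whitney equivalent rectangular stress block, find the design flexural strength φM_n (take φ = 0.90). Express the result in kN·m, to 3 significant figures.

A_s = 5 × 254 = 1270 mm².
T = A_s f_y = 1270 × 420 = 533400 N = 533.4 kN.
From C = T: a = T/(0.85 f'_c b) = 533400/(0.85 × 54.9 × 285) = 40.11 mm.
M_n = T(d − a/2) = 533.4 kN × (520 − 20.055) mm = 266.67 kN·m.
φM_n = 0.90 × 266.67 = 240.00 kN·m.

φM_n ≈ 240 kN·m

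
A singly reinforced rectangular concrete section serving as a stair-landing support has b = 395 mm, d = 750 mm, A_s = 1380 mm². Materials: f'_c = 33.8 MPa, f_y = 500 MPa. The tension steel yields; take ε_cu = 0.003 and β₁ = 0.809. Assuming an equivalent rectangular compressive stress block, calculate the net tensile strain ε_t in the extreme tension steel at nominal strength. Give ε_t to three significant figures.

ε_t ≈ 0.0269

a = A_s f_y/(0.85 f'_c b) = 60.80 mm.
β₁ = 0.809, so c = a/β₁ = 60.80/0.809 = 75.15 mm.
From the linear strain diagram with ε_cu = 0.003: ε_t = 0.003 (d − c)/c = 0.003 × (750 − 75.15)/75.15 = 0.0269.
Since ε_t ≥ 0.005, the section is tension-controlled.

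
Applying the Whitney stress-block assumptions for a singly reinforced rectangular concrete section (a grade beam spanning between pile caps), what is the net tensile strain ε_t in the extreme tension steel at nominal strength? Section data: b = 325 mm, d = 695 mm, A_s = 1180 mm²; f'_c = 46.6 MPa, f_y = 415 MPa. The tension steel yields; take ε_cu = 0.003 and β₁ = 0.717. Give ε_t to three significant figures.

a = A_s f_y/(0.85 f'_c b) = 38.04 mm.
β₁ = 0.717, so c = a/β₁ = 38.04/0.717 = 53.05 mm.
From the linear strain diagram with ε_cu = 0.003: ε_t = 0.003 (d − c)/c = 0.003 × (695 − 53.05)/53.05 = 0.0363.
Since ε_t ≥ 0.005, the section is tension-controlled.

ε_t ≈ 0.0363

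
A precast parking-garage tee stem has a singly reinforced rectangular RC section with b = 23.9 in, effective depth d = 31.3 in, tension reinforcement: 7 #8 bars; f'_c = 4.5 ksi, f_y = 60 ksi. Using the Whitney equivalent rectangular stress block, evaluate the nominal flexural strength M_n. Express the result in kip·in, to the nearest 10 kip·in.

A_s = 7 × 0.79 = 5.53 in².
T = A_s f_y = 5.53 × 60 = 331.8 kips.
a = T/(0.85 f'_c b) = 331.8/(0.85 × 4.5 × 23.9) = 3.630 in.
M_n = T(d − a/2) = 331.8 × (31.3 − 1.815) = 9783.1 kip·in.

M_n ≈ 9780 kip·in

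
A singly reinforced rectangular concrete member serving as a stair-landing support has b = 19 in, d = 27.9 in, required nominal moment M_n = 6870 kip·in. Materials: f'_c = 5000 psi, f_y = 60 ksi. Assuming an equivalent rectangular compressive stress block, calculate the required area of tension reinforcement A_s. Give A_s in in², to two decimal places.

From M_n = 0.85 f'_c a b (d − a/2):
a = d − √(d² − 2M_n/(0.85 f'_c b)) = 27.9 − √(27.9² − 2 × 6870/(0.85 × 5 × 19)) = 3.237 in.
A_s = 0.85 f'_c a b / f_y = 0.85 × 5 × 3.237 × 19 / 60 = 4.356 in².

A_s ≈ 4.36 in²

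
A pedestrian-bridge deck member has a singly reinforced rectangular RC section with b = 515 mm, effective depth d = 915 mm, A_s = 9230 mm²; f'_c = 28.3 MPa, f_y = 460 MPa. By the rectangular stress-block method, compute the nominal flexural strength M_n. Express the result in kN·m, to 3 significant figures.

T = A_s f_y = 9230 × 460 = 4245800 N = 4245.8 kN.
From C = T: a = T/(0.85 f'_c b) = 4245800/(0.85 × 28.3 × 515) = 342.73 mm.
M_n = T(d − a/2) = 4245.8 kN × (915 − 171.365) mm = 3157.33 kN·m.

M_n ≈ 3160 kN·m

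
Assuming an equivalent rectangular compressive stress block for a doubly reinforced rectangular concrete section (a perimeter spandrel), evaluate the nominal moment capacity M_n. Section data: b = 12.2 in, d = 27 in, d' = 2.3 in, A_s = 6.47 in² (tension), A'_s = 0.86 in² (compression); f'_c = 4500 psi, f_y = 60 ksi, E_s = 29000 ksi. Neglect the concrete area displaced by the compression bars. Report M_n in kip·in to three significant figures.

Assume both steels yield.
a = (A_s − A'_s) f_y/(0.85 f'_c b) = (6.47 − 0.86) × 60/(0.85 × 4.5 × 12.2) = 7.213 in.
c = a/β₁ = 7.213/0.825 = 8.743 in; ε'_s = 0.003(c − d')/c = 0.0022 ≥ ε_y = 0.0021, so the compression steel yields.
M_n = (A_s − A'_s) f_y (d − a/2) + A'_s f_y (d − d') = 336.6 × (27 − 3.6065) + 51.6 × (27 − 2.3) = 7874.3 + 1274.5 = 9148.8 kip·in.

M_n ≈ 9150 kip·in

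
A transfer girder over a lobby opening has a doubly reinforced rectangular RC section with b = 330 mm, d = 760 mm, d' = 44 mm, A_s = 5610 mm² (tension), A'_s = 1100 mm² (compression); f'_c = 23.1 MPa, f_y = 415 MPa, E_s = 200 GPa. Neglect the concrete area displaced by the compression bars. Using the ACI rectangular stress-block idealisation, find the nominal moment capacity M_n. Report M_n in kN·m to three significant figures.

M_n ≈ 1480 kN·m

Assume both tension and compression steel yield.
Net tension couple steel: A_s − A'_s = 4510 mm².
a = (A_s − A'_s) f_y / (0.85 f'_c b) = 1871650/(0.85 × 23.1 × 330) = 288.85 mm.
c = a/β₁ = 288.85/0.85 = 339.82 mm; ε'_s = 0.003(c − d')/c = 0.0026 ≥ f_y/E_s = 0.0021, so compression steel does yield.
M_n = (A_s − A'_s) f_y (d − a/2) + A'_s f_y (d − d') = [1871650 × (760 − 144.425) + 456500 × (760 − 44)] × 10⁻⁶ = 1152.14 + 326.85 = 1478.99 kN·m.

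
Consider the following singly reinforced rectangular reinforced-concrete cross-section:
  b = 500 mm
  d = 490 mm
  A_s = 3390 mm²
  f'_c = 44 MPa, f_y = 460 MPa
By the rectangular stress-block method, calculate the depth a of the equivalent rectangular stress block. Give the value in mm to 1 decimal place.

a ≈ 83.4 mm

T = A_s f_y = 3390 × 460 = 1559400 N = 1559.4 kN.
Setting C = 0.85 f'_c a b equal to T: a = 1559400/(0.85 × 44 × 500) = 83.4 mm.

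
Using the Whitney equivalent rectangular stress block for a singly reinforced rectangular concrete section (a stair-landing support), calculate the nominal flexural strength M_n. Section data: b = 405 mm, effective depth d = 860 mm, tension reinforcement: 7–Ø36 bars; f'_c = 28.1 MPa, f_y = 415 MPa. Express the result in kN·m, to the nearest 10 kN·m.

A_s = 7 × 1018 = 7126 mm².
T = A_s f_y = 7126 × 415 = 2957290 N = 2957.29 kN.
From C = T: a = T/(0.85 f'_c b) = 2957290/(0.85 × 28.1 × 405) = 305.71 mm.
M_n = T(d − a/2) = 2957.29 kN × (860 − 152.855) mm = 2091.23 kN·m.

M_n ≈ 2090 kN·m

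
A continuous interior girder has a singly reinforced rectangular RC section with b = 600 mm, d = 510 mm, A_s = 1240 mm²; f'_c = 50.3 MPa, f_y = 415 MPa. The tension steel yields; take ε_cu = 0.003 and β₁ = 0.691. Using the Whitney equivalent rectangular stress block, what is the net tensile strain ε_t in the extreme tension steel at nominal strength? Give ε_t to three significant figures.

ε_t ≈ 0.0497

a = A_s f_y/(0.85 f'_c b) = 20.06 mm.
β₁ = 0.691, so c = a/β₁ = 20.06/0.691 = 29.03 mm.
From the linear strain diagram with ε_cu = 0.003: ε_t = 0.003 (d − c)/c = 0.003 × (510 − 29.03)/29.03 = 0.0497.
Since ε_t ≥ 0.005, the section is tension-controlled.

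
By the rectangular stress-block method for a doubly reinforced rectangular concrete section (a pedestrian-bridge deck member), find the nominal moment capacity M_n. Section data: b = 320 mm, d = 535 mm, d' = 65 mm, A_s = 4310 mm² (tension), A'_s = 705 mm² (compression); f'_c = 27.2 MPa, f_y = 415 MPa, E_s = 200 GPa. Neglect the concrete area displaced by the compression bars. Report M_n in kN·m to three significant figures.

M_n ≈ 787 kN·m

Assume both tension and compression steel yield.
Net tension couple steel: A_s − A'_s = 3605 mm².
a = (A_s − A'_s) f_y / (0.85 f'_c b) = 1496075/(0.85 × 27.2 × 320) = 202.22 mm.
c = a/β₁ = 202.22/0.85 = 237.91 mm; ε'_s = 0.003(c − d')/c = 0.0022 ≥ f_y/E_s = 0.0021, so compression steel does yield.
M_n = (A_s − A'_s) f_y (d − a/2) + A'_s f_y (d − d') = [1496075 × (535 − 101.11) + 292575 × (535 − 65)] × 10⁻⁶ = 649.13 + 137.51 = 786.64 kN·m.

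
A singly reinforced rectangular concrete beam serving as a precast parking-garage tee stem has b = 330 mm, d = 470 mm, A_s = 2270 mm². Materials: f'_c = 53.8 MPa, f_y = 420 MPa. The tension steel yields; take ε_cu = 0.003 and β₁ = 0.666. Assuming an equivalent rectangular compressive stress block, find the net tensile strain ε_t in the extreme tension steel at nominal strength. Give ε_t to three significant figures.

a = A_s f_y/(0.85 f'_c b) = 63.18 mm.
β₁ = 0.666, so c = a/β₁ = 63.18/0.666 = 94.86 mm.
From the linear strain diagram with ε_cu = 0.003: ε_t = 0.003 (d − c)/c = 0.003 × (470 − 94.86)/94.86 = 0.0119.
Since ε_t ≥ 0.005, the section is tension-controlled.

ε_t ≈ 0.0119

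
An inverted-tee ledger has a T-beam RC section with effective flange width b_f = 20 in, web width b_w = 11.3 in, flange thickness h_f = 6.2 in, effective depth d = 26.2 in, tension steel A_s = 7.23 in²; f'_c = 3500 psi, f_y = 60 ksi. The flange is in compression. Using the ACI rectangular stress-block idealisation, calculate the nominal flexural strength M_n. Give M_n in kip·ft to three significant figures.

M_n ≈ 813 kip·ft

Tension: T = A_s f_y = 7.23 × 60 = 433.8 kips.
Try a within the flange: a = T/(0.85 f'_c b_f) = 433.8/(0.85 × 3.5 × 20) = 7.291 in.
a = 7.291 > h_f = 6.2 in: the block extends into the web. Split into flange-overhang and web parts.
C_f = 0.85 f'_c (b_f − b_w) h_f = 0.85 × 3.5 × (20 − 11.3) × 6.2 = 160.5 kips.
Remaining web compression depth: a_w = (T − C_f)/(0.85 f'_c b_w) = (433.8 − 160.5)/(0.85 × 3.5 × 11.3) = 8.130 in.
M_n = C_f(d − h_f/2) + (T − C_f)(d − a_w/2) = 160.5 × (26.2 − 3.1) + 273.3 × (26.2 − 4.065) = 3707.6 + 6049.5 = 9757.1 kip·in.
M_n = 9757.1/12 = 813.09 kip·ft.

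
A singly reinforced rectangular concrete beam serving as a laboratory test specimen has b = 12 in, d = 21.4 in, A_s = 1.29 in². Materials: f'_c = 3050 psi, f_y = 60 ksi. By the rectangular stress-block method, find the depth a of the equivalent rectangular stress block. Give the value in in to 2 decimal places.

a ≈ 2.49 in

T = A_s f_y = 1.29 × 60 = 77.4 kips.
a = T/(0.85 f'_c b) = 77.4/(0.85 × 3.05 × 12) = 2.49 in.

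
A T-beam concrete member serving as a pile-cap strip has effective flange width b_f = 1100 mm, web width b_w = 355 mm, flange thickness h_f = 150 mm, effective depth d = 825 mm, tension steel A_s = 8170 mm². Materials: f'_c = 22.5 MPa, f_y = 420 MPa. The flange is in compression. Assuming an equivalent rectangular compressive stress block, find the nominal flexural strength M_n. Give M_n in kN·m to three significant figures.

Tension: T = A_s f_y = 8170 × 420 = 3431400 N.
Try a within the flange: a = T/(0.85 f'_c b_f) = 3431400/(0.85 × 22.5 × 1100) = 163.11 mm.
a = 163.11 > h_f = 150 mm: the block extends into the web. Split into flange-overhang and web parts.
C_f = 0.85 f'_c (b_f − b_w) h_f = 0.85 × 22.5 × (1100 − 355) × 150 = 2137219 N.
Remaining web compression depth: a_w = (T − C_f)/(0.85 f'_c b_w) = (3431400 − 2137219)/(0.85 × 22.5 × 355) = 190.62 mm.
M_n = C_f(d − h_f/2) + (T − C_f)(d − a_w/2) = 2137219 × (825 − 75) + 1294181 × (825 − 95.31) = 1602.91 + 944.35 = 2547.26 × 10⁶ N·mm.
M_n = 2547.26 kN·m.

M_n ≈ 2550 kN·m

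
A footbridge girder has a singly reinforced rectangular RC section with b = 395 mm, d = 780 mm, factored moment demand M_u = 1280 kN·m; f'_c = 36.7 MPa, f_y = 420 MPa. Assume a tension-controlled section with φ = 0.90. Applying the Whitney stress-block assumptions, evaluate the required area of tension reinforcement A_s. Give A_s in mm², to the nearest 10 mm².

M_n = M_u/φ = 1280/0.90 = 1422.22 kN·m.
With M_n = 0.85 f'_c a b (d − a/2), solve the quadratic for a:
a = d − √(d² − 2M_n/(0.85 f'_c b)) = 780 − √(780² − 2 × 1422.22×10⁶/(0.85 × 36.7 × 395)) = 165.54 mm.
A_s = 0.85 f'_c a b / f_y = 0.85 × 36.7 × 165.54 × 395 / 420 = 4856.6 mm².

A_s ≈ 4860 mm²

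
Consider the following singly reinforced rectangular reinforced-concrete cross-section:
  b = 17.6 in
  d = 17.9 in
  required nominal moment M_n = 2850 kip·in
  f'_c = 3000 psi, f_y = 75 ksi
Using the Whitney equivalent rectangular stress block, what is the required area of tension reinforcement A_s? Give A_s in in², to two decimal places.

A_s ≈ 2.39 in²

From M_n = 0.85 f'_c a b (d − a/2):
a = d − √(d² − 2M_n/(0.85 f'_c b)) = 17.9 − √(17.9² − 2 × 2850/(0.85 × 3 × 17.6)) = 3.993 in.
A_s = 0.85 f'_c a b / f_y = 0.85 × 3 × 3.993 × 17.6 / 75 = 2.389 in².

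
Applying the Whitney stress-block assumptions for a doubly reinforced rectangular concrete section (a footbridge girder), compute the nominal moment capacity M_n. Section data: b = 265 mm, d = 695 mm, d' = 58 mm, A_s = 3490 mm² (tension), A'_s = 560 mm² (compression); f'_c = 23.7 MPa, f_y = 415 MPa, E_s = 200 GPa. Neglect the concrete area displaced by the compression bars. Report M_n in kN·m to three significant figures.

Assume both tension and compression steel yield.
Net tension couple steel: A_s − A'_s = 2930 mm².
a = (A_s − A'_s) f_y / (0.85 f'_c b) = 1215950/(0.85 × 23.7 × 265) = 227.77 mm.
c = a/β₁ = 227.77/0.85 = 267.96 mm; ε'_s = 0.003(c − d')/c = 0.0024 ≥ f_y/E_s = 0.0021, so compression steel does yield.
M_n = (A_s − A'_s) f_y (d − a/2) + A'_s f_y (d − d') = [1215950 × (695 − 113.885) + 232400 × (695 − 58)] × 10⁻⁶ = 706.61 + 148.04 = 854.65 kN·m.

M_n ≈ 855 kN·m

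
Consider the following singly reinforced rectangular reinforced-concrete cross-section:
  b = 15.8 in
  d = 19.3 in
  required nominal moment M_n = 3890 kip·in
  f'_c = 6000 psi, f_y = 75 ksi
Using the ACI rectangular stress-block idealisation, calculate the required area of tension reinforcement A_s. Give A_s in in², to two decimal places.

From M_n = 0.85 f'_c a b (d − a/2):
a = d − √(d² − 2M_n/(0.85 f'_c b)) = 19.3 − √(19.3² − 2 × 3890/(0.85 × 6 × 15.8)) = 2.689 in.
A_s = 0.85 f'_c a b / f_y = 0.85 × 6 × 2.689 × 15.8 / 75 = 2.889 in².

A_s ≈ 2.89 in²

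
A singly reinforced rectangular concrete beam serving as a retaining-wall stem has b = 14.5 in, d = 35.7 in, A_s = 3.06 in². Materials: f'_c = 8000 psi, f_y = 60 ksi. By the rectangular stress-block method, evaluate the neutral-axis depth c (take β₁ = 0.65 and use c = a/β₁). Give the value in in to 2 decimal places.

T = A_s f_y = 3.06 × 60 = 183.6 kips.
a = T/(0.85 f'_c b) = 183.6/(0.85 × 8 × 14.5) = 1.8621 in.
With β₁ = 0.65, c = a/β₁ = 1.8621/0.65 = 2.86 in.

c ≈ 2.86 in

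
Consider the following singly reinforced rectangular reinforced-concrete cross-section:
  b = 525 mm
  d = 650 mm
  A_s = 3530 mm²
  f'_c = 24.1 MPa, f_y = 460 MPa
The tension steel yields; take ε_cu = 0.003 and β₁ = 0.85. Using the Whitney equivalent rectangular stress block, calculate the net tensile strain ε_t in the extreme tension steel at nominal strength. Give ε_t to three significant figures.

a = A_s f_y/(0.85 f'_c b) = 150.99 mm.
β₁ = 0.85, so c = a/β₁ = 150.99/0.85 = 177.64 mm.
From the linear strain diagram with ε_cu = 0.003: ε_t = 0.003 (d − c)/c = 0.003 × (650 − 177.64)/177.64 = 0.00798.
Since ε_t ≥ 0.005, the section is tension-controlled.

ε_t ≈ 0.00798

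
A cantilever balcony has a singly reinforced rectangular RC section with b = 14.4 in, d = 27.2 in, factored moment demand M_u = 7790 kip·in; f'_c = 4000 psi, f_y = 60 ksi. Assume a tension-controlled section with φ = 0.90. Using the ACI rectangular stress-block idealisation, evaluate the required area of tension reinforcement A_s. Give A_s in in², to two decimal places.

M_n = M_u/φ = 7790/0.90 = 8655.56 kip·in.
From M_n = 0.85 f'_c a b (d − a/2):
a = d − √(d² − 2M_n/(0.85 f'_c b)) = 27.2 − √(27.2² − 2 × 8655.56/(0.85 × 4 × 14.4)) = 7.546 in.
A_s = 0.85 f'_c a b / f_y = 0.85 × 4 × 7.546 × 14.4 / 60 = 6.158 in².

A_s ≈ 6.16 in²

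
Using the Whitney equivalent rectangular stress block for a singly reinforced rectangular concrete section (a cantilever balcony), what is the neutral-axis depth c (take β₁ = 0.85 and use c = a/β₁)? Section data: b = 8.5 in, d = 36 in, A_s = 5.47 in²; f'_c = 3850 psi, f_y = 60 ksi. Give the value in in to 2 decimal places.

c ≈ 13.88 in

T = A_s f_y = 5.47 × 60 = 328.2 kips.
a = T/(0.85 f'_c b) = 328.2/(0.85 × 3.85 × 8.5) = 11.7989 in.
With β₁ = 0.85, c = a/β₁ = 11.7989/0.85 = 13.88 in.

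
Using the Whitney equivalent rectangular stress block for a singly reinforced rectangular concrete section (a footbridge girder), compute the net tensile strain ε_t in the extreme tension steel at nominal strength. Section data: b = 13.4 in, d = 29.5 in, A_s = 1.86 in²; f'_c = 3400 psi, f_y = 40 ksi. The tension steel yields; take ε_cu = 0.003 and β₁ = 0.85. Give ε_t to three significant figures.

ε_t ≈ 0.0362

a = A_s f_y/(0.85 f'_c b) = 1.921 in.
β₁ = 0.85, so c = a/β₁ = 1.921/0.85 = 2.260 in.
From the linear strain diagram with ε_cu = 0.003: ε_t = 0.003 (d − c)/c = 0.003 × (29.5 − 2.260)/2.260 = 0.0362.
Since ε_t ≥ 0.005, the section is tension-controlled.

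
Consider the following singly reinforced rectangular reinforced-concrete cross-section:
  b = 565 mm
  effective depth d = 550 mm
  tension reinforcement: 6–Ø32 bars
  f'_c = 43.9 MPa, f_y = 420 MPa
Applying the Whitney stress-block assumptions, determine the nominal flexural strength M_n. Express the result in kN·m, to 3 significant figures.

M_n ≈ 1020 kN·m

A_s = 6 × 804 = 4824 mm².
T = A_s f_y = 4824 × 420 = 2026080 N = 2026.08 kN.
From C = T: a = T/(0.85 f'_c b) = 2026080/(0.85 × 43.9 × 565) = 96.10 mm.
M_n = T(d − a/2) = 2026.08 kN × (550 − 48.05) mm = 1016.99 kN·m.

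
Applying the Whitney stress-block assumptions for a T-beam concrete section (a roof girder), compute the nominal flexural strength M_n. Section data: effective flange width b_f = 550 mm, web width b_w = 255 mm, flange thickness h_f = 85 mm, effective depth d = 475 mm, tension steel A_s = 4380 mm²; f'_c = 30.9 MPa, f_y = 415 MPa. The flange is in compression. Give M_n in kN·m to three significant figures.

Tension: T = A_s f_y = 4380 × 415 = 1817700 N.
Try a within the flange: a = T/(0.85 f'_c b_f) = 1817700/(0.85 × 30.9 × 550) = 125.83 mm.
a = 125.83 > h_f = 85 mm: the block extends into the web. Split into flange-overhang and web parts.
C_f = 0.85 f'_c (b_f − b_w) h_f = 0.85 × 30.9 × (550 − 255) × 85 = 658595 N.
Remaining web compression depth: a_w = (T − C_f)/(0.85 f'_c b_w) = (1817700 − 658595)/(0.85 × 30.9 × 255) = 173.06 mm.
M_n = C_f(d − h_f/2) + (T − C_f)(d − a_w/2) = 658595 × (475 − 42.5) + 1159105 × (475 − 86.53) = 284.84 + 450.28 = 735.12 × 10⁶ N·mm.
M_n = 735.12 kN·m.

M_n ≈ 735 kN·m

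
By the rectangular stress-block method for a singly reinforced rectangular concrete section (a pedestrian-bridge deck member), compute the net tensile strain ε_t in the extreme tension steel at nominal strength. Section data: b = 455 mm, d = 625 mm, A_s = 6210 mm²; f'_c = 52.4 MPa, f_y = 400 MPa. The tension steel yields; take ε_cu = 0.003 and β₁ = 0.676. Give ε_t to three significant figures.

ε_t ≈ 0.00734

a = A_s f_y/(0.85 f'_c b) = 122.57 mm.
β₁ = 0.676, so c = a/β₁ = 122.57/0.676 = 181.32 mm.
From the linear strain diagram with ε_cu = 0.003: ε_t = 0.003 (d − c)/c = 0.003 × (625 − 181.32)/181.32 = 0.00734.
Since ε_t ≥ 0.005, the section is tension-controlled.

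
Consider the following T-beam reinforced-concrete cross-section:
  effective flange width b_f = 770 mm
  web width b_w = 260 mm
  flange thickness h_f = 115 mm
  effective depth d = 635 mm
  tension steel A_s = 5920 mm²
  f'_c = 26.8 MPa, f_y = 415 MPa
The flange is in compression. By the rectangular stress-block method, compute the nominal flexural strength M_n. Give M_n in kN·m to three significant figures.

Tension: T = A_s f_y = 5920 × 415 = 2456800 N.
Try a within the flange: a = T/(0.85 f'_c b_f) = 2456800/(0.85 × 26.8 × 770) = 140.06 mm.
a = 140.06 > h_f = 115 mm: the block extends into the web. Split into flange-overhang and web parts.
C_f = 0.85 f'_c (b_f − b_w) h_f = 0.85 × 26.8 × (770 − 260) × 115 = 1336047 N.
Remaining web compression depth: a_w = (T − C_f)/(0.85 f'_c b_w) = (2456800 − 1336047)/(0.85 × 26.8 × 260) = 189.23 mm.
M_n = C_f(d − h_f/2) + (T − C_f)(d − a_w/2) = 1336047 × (635 − 57.5) + 1120753 × (635 − 94.615) = 771.57 + 605.64 = 1377.21 × 10⁶ N·mm.
M_n = 1377.21 kN·m.

M_n ≈ 1380 kN·m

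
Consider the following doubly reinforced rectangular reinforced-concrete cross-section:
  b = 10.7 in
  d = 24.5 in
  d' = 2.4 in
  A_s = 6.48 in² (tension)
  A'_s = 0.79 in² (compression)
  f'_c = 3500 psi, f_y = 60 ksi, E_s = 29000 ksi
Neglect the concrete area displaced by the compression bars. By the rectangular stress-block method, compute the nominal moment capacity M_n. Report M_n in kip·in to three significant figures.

Assume both steels yield.
a = (A_s − A'_s) f_y/(0.85 f'_c b) = (6.48 − 0.79) × 60/(0.85 × 3.5 × 10.7) = 10.725 in.
c = a/β₁ = 10.725/0.85 = 12.618 in; ε'_s = 0.003(c − d')/c = 0.0024 ≥ ε_y = 0.0021, so the compression steel yields.
M_n = (A_s − A'_s) f_y (d − a/2) + A'_s f_y (d − d') = 341.4 × (24.5 − 5.3625) + 47.4 × (24.5 − 2.4) = 6533.5 + 1047.5 = 7581.0 kip·in.

M_n ≈ 7580 kip·in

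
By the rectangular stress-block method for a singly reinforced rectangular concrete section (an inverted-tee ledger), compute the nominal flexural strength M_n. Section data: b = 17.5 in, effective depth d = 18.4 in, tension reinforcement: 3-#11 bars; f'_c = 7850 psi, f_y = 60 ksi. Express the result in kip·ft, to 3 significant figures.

A_s = 3 × 1.56 = 4.68 in².
T = A_s f_y = 4.68 × 60 = 280.8 kips.
a = T/(0.85 f'_c b) = 280.8/(0.85 × 7.85 × 17.5) = 2.405 in.
M_n = T(d − a/2) = 280.8 × (18.4 − 1.2025) = 4829.1 kip·in = 4829.1/12 = 402.43 kip·ft.

M_n ≈ 402 kip·ft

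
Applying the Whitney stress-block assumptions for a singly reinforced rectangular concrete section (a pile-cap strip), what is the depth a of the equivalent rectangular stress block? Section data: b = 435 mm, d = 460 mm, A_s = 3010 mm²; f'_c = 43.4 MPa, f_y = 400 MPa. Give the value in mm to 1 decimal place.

T = A_s f_y = 3010 × 400 = 1204000 N = 1204 kN.
Setting C = 0.85 f'_c a b equal to T: a = 1204000/(0.85 × 43.4 × 435) = 75.0 mm.

a ≈ 75.0 mm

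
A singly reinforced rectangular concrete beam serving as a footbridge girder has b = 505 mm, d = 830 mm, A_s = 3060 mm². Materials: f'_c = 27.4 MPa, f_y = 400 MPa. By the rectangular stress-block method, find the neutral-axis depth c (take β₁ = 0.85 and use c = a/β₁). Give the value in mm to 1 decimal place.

T = A_s f_y = 3060 × 400 = 1224000 N = 1224 kN.
Setting C = 0.85 f'_c a b equal to T: a = 1224000/(0.85 × 27.4 × 505) = 104.069 mm.
With β₁ = 0.85, c = a/β₁ = 104.069/0.85 = 122.4 mm.

c ≈ 122.4 mm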